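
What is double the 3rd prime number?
The 3rd prime number = 5
Compute 5 × 2 = 10
10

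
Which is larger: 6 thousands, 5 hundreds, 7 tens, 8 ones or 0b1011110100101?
Convert 6 thousands, 5 hundreds, 7 tens, 8 ones (place-value notation) → 6×1000 + 5×100 + 7×10 + 8 = 6578 (decimal)
Convert 0b1011110100101 (binary) → 4096 + 1024 + 512 + 256 + 128 + 32 + 4 + 1 = 6053 (decimal)
Compare 6578 vs 6053: larger = 6578
6578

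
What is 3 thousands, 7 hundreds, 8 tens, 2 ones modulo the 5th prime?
Convert 3 thousands, 7 hundreds, 8 tens, 2 ones (place-value notation) → 3×1000 + 7×100 + 8×10 + 2 = 3782 (decimal)
Convert the 5th prime (prime index) → 11 (decimal)
Compute 3782 mod 11 = 9
9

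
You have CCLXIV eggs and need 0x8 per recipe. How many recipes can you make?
Convert CCLXIV (Roman numeral) → 100 + 100 + 50 + 10 + 4 = 264 (decimal)
Convert 0x8 (hexadecimal) → 8 (decimal)
Compute 264 ÷ 8 = 33
33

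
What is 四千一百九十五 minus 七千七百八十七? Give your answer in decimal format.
Convert 四千一百九十五 (Chinese numeral) → 4×1000 + 1×100 + 9×10 + 5 = 4195 (decimal)
Convert 七千七百八十七 (Chinese numeral) → 7×1000 + 7×100 + 8×10 + 7 = 7787 (decimal)
Compute 4195 - 7787 = -3592
-3592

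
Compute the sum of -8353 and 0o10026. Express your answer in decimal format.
Convert 0o10026 (octal) → 1×4096 + 2×8 + 6 = 4118 (decimal)
Compute -8353 + 4118 = -4235
-4235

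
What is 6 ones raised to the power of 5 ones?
Convert 6 ones (place-value notation) → 6 (decimal)
Convert 5 ones (place-value notation) → 5 (decimal)
Compute 6 ^ 5 = 7776
7776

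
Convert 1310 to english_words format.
Convert 1310 (decimal) → 1310 = 1×1000 + 3×100 + 10 → one thousand three hundred ten (English words)
one thousand three hundred ten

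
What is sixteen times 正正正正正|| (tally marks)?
Convert sixteen (English words) → 16 (decimal)
Convert 正正正正正|| (tally marks) → 5 + 5 + 5 + 5 + 5 + 2 = 27 (decimal)
Compute 16 × 27 = 432
432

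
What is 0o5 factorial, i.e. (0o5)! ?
Convert 0o5 (octal) → 5 (decimal)
Compute 5! = 120
120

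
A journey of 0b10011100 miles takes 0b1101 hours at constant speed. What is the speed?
Convert 0b10011100 (binary) → 128 + 16 + 8 + 4 = 156 (decimal)
Convert 0b1101 (binary) → 8 + 4 + 1 = 13 (decimal)
Compute 156 ÷ 13 = 12
12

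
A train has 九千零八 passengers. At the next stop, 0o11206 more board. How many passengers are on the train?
Convert 九千零八 (Chinese numeral) → 9×1000 + 8 = 9008 (decimal)
Convert 0o11206 (octal) → 1×4096 + 1×512 + 2×64 + 6 = 4742 (decimal)
Compute 9008 + 4742 = 13750
13750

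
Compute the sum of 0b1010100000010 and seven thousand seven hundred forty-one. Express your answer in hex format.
Convert 0b1010100000010 (binary) → 4096 + 1024 + 256 + 2 = 5378 (decimal)
Convert seven thousand seven hundred forty-one (English words) → 7×1000 + 7×100 + 41 = 7741 (decimal)
Compute 5378 + 7741 = 13119
Convert 13119 (decimal) → 13119 = 3×4096 + 3×256 + 3×16 + 15 → 0x333F (hexadecimal)
0x333F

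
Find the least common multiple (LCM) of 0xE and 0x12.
Convert 0xE (hexadecimal) → 14 (decimal)
Convert 0x12 (hexadecimal) → 1×16 + 2 = 18 (decimal)
Compute lcm(14, 18) = 126
126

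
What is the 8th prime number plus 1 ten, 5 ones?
The 8th prime number = 19
Convert 1 ten, 5 ones (place-value notation) → 1×10 + 5 = 15 (decimal)
Compute 19 + 15 = 34
34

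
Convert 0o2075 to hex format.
Convert 0o2075 (octal) → 2×512 + 7×8 + 5 = 1085 (decimal)
Convert 1085 (decimal) → 1085 = 4×256 + 3×16 + 13 → 0x43D (hexadecimal)
0x43D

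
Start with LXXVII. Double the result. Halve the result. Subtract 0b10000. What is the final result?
Convert LXXVII (Roman numeral) → 50 + 10 + 10 + 5 + 1 + 1 = 77 (decimal)
Start: 77
77 × 2 = 154
154 ÷ 2 = 77
Convert 0b10000 (binary) → 16 (decimal)
77 - 16 = 61
61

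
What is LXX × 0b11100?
Convert LXX (Roman numeral) → 50 + 10 + 10 = 70 (decimal)
Convert 0b11100 (binary) → 16 + 8 + 4 = 28 (decimal)
Compute 70 × 28 = 1960
1960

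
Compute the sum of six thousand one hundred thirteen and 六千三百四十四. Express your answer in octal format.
Convert six thousand one hundred thirteen (English words) → 6×1000 + 1×100 + 13 = 6113 (decimal)
Convert 六千三百四十四 (Chinese numeral) → 6×1000 + 3×100 + 4×10 + 4 = 6344 (decimal)
Compute 6113 + 6344 = 12457
Convert 12457 (decimal) → 12457 = 3×4096 + 2×64 + 5×8 + 1 → 0o30251 (octal)
0o30251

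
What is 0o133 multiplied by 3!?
Convert 0o133 (octal) → 1×64 + 3×8 + 3 = 91 (decimal)
Convert 3! (factorial) → 6 (decimal)
Compute 91 × 6 = 546
546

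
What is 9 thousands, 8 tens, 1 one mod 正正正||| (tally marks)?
Convert 9 thousands, 8 tens, 1 one (place-value notation) → 9×1000 + 8×10 + 1 = 9081 (decimal)
Convert 正正正||| (tally marks) → 5 + 5 + 5 + 3 = 18 (decimal)
Compute 9081 mod 18 = 9
9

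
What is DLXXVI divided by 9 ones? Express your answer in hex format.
Convert DLXXVI (Roman numeral) → 500 + 50 + 10 + 10 + 5 + 1 = 576 (decimal)
Convert 9 ones (place-value notation) → 9 (decimal)
Compute 576 ÷ 9 = 64
Convert 64 (decimal) → 64 = 4×16 → 0x40 (hexadecimal)
0x40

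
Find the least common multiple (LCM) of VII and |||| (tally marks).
Convert VII (Roman numeral) → 5 + 1 + 1 = 7 (decimal)
Convert |||| (tally marks) → 4 (decimal)
Compute lcm(7, 4) = 28
28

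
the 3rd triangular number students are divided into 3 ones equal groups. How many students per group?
Convert the 3rd triangular number (triangular index) → 3×4/2 = 6 (decimal)
Convert 3 ones (place-value notation) → 3 (decimal)
Compute 6 ÷ 3 = 2
2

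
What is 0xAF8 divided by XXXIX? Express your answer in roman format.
Convert 0xAF8 (hexadecimal) → 10×256 + 15×16 + 8 = 2808 (decimal)
Convert XXXIX (Roman numeral) → 10 + 10 + 10 + 9 = 39 (decimal)
Compute 2808 ÷ 39 = 72
Convert 72 (decimal) → 72 = 50 + 10 + 10 + 1 + 1 → LXXII (Roman numeral)
LXXII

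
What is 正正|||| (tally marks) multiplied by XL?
Convert 正正|||| (tally marks) → 5 + 5 + 4 = 14 (decimal)
Convert XL (Roman numeral) → 40 (decimal)
Compute 14 × 40 = 560
560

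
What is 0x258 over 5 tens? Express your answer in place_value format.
Convert 0x258 (hexadecimal) → 2×256 + 5×16 + 8 = 600 (decimal)
Convert 5 tens (place-value notation) → 5×10 = 50 (decimal)
Compute 600 ÷ 50 = 12
Convert 12 (decimal) → 12 = 1×10 + 2 → 1 ten, 2 ones (place-value notation)
1 ten, 2 ones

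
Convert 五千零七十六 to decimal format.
Convert 五千零七十六 (Chinese numeral) → 5×1000 + 7×10 + 6 = 5076 (decimal)
5076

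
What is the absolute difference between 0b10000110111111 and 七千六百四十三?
Convert 0b10000110111111 (binary) → 8192 + 256 + 128 + 32 + 16 + 8 + 4 + 2 + 1 = 8639 (decimal)
Convert 七千六百四十三 (Chinese numeral) → 7×1000 + 6×100 + 4×10 + 3 = 7643 (decimal)
Compute |8639 - 7643| = 996
996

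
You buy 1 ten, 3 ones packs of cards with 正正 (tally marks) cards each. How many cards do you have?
Convert 正正 (tally marks) → 5 + 5 = 10 (decimal)
Convert 1 ten, 3 ones (place-value notation) → 1×10 + 3 = 13 (decimal)
Compute 10 × 13 = 130
130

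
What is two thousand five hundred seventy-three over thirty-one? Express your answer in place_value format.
Convert two thousand five hundred seventy-three (English words) → 2×1000 + 5×100 + 73 = 2573 (decimal)
Convert thirty-one (English words) → 31 (decimal)
Compute 2573 ÷ 31 = 83
Convert 83 (decimal) → 83 = 8×10 + 3 → 8 tens, 3 ones (place-value notation)
8 tens, 3 ones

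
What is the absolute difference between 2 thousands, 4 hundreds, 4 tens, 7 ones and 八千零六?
Convert 2 thousands, 4 hundreds, 4 tens, 7 ones (place-value notation) → 2×1000 + 4×100 + 4×10 + 7 = 2447 (decimal)
Convert 八千零六 (Chinese numeral) → 8×1000 + 6 = 8006 (decimal)
Compute |2447 - 8006| = 5559
5559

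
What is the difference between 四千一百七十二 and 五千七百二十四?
Convert 四千一百七十二 (Chinese numeral) → 4×1000 + 1×100 + 7×10 + 2 = 4172 (decimal)
Convert 五千七百二十四 (Chinese numeral) → 5×1000 + 7×100 + 2×10 + 4 = 5724 (decimal)
Difference: |4172 - 5724| = 1552
1552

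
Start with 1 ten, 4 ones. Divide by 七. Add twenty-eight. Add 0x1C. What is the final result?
Convert 1 ten, 4 ones (place-value notation) → 1×10 + 4 = 14 (decimal)
Start: 14
Convert 七 (Chinese numeral) → 7 (decimal)
14 ÷ 7 = 2
Convert twenty-eight (English words) → 28 (decimal)
2 + 28 = 30
Convert 0x1C (hexadecimal) → 1×16 + 12 = 28 (decimal)
30 + 28 = 58
58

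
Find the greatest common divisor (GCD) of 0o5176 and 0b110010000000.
Convert 0o5176 (octal) → 5×512 + 1×64 + 7×8 + 6 = 2686 (decimal)
Convert 0b110010000000 (binary) → 2048 + 1024 + 128 = 3200 (decimal)
Compute gcd(2686, 3200) = 2
2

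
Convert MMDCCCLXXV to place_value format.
Convert MMDCCCLXXV (Roman numeral) → 1000 + 1000 + 500 + 100 + 100 + 100 + 50 + 10 + 10 + 5 = 2875 (decimal)
Convert 2875 (decimal) → 2875 = 2×1000 + 8×100 + 7×10 + 5 → 2 thousands, 8 hundreds, 7 tens, 5 ones (place-value notation)
2 thousands, 8 hundreds, 7 tens, 5 ones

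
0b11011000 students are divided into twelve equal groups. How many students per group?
Convert 0b11011000 (binary) → 128 + 64 + 16 + 8 = 216 (decimal)
Convert twelve (English words) → 12 (decimal)
Compute 216 ÷ 12 = 18
18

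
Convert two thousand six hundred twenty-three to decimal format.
Convert two thousand six hundred twenty-three (English words) → 2×1000 + 6×100 + 23 = 2623 (decimal)
2623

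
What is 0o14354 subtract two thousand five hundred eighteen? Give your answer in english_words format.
Convert 0o14354 (octal) → 1×4096 + 4×512 + 3×64 + 5×8 + 4 = 6380 (decimal)
Convert two thousand five hundred eighteen (English words) → 2×1000 + 5×100 + 18 = 2518 (decimal)
Compute 6380 - 2518 = 3862
Convert 3862 (decimal) → 3862 = 3×1000 + 8×100 + 62 → three thousand eight hundred sixty-two (English words)
three thousand eight hundred sixty-two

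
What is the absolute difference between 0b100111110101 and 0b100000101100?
Convert 0b100111110101 (binary) → 2048 + 256 + 128 + 64 + 32 + 16 + 4 + 1 = 2549 (decimal)
Convert 0b100000101100 (binary) → 2048 + 32 + 8 + 4 = 2092 (decimal)
Compute |2549 - 2092| = 457
457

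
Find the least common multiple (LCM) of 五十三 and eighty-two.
Convert 五十三 (Chinese numeral) → 5×10 + 3 = 53 (decimal)
Convert eighty-two (English words) → 82 (decimal)
Compute lcm(53, 82) = 4346
4346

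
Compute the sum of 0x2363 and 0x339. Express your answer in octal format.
Convert 0x2363 (hexadecimal) → 2×4096 + 3×256 + 6×16 + 3 = 9059 (decimal)
Convert 0x339 (hexadecimal) → 3×256 + 3×16 + 9 = 825 (decimal)
Compute 9059 + 825 = 9884
Convert 9884 (decimal) → 9884 = 2×4096 + 3×512 + 2×64 + 3×8 + 4 → 0o23234 (octal)
0o23234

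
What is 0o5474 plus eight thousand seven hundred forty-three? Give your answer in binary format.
Convert 0o5474 (octal) → 5×512 + 4×64 + 7×8 + 4 = 2876 (decimal)
Convert eight thousand seven hundred forty-three (English words) → 8×1000 + 7×100 + 43 = 8743 (decimal)
Compute 2876 + 8743 = 11619
Convert 11619 (decimal) → 11619 = 8192 + 2048 + 1024 + 256 + 64 + 32 + 2 + 1 → 0b10110101100011 (binary)
0b10110101100011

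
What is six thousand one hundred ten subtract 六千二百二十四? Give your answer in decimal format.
Convert six thousand one hundred ten (English words) → 6×1000 + 1×100 + 10 = 6110 (decimal)
Convert 六千二百二十四 (Chinese numeral) → 6×1000 + 2×100 + 2×10 + 4 = 6224 (decimal)
Compute 6110 - 6224 = -114
-114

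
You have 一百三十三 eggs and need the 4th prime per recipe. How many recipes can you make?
Convert 一百三十三 (Chinese numeral) → 1×100 + 3×10 + 3 = 133 (decimal)
Convert the 4th prime (prime index) → 7 (decimal)
Compute 133 ÷ 7 = 19
19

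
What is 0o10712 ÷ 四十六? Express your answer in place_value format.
Convert 0o10712 (octal) → 1×4096 + 7×64 + 1×8 + 2 = 4554 (decimal)
Convert 四十六 (Chinese numeral) → 4×10 + 6 = 46 (decimal)
Compute 4554 ÷ 46 = 99
Convert 99 (decimal) → 99 = 9×10 + 9 → 9 tens, 9 ones (place-value notation)
9 tens, 9 ones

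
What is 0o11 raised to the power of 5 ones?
Convert 0o11 (octal) → 1×8 + 1 = 9 (decimal)
Convert 5 ones (place-value notation) → 5 (decimal)
Compute 9 ^ 5 = 59049
59049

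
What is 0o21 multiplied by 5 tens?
Convert 0o21 (octal) → 2×8 + 1 = 17 (decimal)
Convert 5 tens (place-value notation) → 5×10 = 50 (decimal)
Compute 17 × 50 = 850
850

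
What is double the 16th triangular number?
The 16th triangular number = 16×17/2 = 136
Compute 136 × 2 = 272
272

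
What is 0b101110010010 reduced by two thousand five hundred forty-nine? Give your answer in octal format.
Convert 0b101110010010 (binary) → 2048 + 512 + 256 + 128 + 16 + 2 = 2962 (decimal)
Convert two thousand five hundred forty-nine (English words) → 2×1000 + 5×100 + 49 = 2549 (decimal)
Compute 2962 - 2549 = 413
Convert 413 (decimal) → 413 = 6×64 + 3×8 + 5 → 0o635 (octal)
0o635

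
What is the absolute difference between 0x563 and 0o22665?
Convert 0x563 (hexadecimal) → 5×256 + 6×16 + 3 = 1379 (decimal)
Convert 0o22665 (octal) → 2×4096 + 2×512 + 6×64 + 6×8 + 5 = 9653 (decimal)
Compute |1379 - 9653| = 8274
8274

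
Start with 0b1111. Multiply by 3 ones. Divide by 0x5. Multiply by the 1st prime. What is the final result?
Convert 0b1111 (binary) → 8 + 4 + 2 + 1 = 15 (decimal)
Start: 15
Convert 3 ones (place-value notation) → 3 (decimal)
15 × 3 = 45
Convert 0x5 (hexadecimal) → 5 (decimal)
45 ÷ 5 = 9
Convert the 1st prime (prime index) → 2 (decimal)
9 × 2 = 18
18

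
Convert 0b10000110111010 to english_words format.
Convert 0b10000110111010 (binary) → 8192 + 256 + 128 + 32 + 16 + 8 + 2 = 8634 (decimal)
Convert 8634 (decimal) → 8634 = 8×1000 + 6×100 + 34 → eight thousand six hundred thirty-four (English words)
eight thousand six hundred thirty-four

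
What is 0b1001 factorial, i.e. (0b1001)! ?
Convert 0b1001 (binary) → 8 + 1 = 9 (decimal)
Compute 9! = 362880
362880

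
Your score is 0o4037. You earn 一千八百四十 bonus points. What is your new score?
Convert 0o4037 (octal) → 4×512 + 3×8 + 7 = 2079 (decimal)
Convert 一千八百四十 (Chinese numeral) → 1×1000 + 8×100 + 4×10 = 1840 (decimal)
Compute 2079 + 1840 = 3919
3919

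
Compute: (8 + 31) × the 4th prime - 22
Convert the 4th prime (prime index) → 7 (decimal)
Expression in decimal: (8 + 31) × 7 - 22
Parentheses first: 8 + 31 = 39
Multiply: 39 × 7 = 273
Subtract: 273 - 22 = 251
251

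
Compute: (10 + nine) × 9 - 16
Convert nine (English words) → 9 (decimal)
Expression in decimal: (10 + 9) × 9 - 16
Parentheses first: 10 + 9 = 19
Multiply: 19 × 9 = 171
Subtract: 171 - 16 = 155
155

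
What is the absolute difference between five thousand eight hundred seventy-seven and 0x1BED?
Convert five thousand eight hundred seventy-seven (English words) → 5×1000 + 8×100 + 77 = 5877 (decimal)
Convert 0x1BED (hexadecimal) → 1×4096 + 11×256 + 14×16 + 13 = 7149 (decimal)
Compute |5877 - 7149| = 1272
1272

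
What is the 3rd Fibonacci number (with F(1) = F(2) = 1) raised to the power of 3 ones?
Convert the 3rd Fibonacci number (with F(1) = F(2) = 1) (Fibonacci index) → 1, 1, 2 → 2 (decimal)
Convert 3 ones (place-value notation) → 3 (decimal)
Compute 2 ^ 3 = 8
8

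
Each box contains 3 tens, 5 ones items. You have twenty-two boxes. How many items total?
Convert 3 tens, 5 ones (place-value notation) → 3×10 + 5 = 35 (decimal)
Convert twenty-two (English words) → 22 (decimal)
Compute 35 × 22 = 770
770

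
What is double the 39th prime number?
The 39th prime number = 167
Compute 167 × 2 = 334
334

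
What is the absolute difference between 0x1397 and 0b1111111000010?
Convert 0x1397 (hexadecimal) → 1×4096 + 3×256 + 9×16 + 7 = 5015 (decimal)
Convert 0b1111111000010 (binary) → 4096 + 2048 + 1024 + 512 + 256 + 128 + 64 + 2 = 8130 (decimal)
Compute |5015 - 8130| = 3115
3115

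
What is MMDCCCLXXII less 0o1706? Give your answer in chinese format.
Convert MMDCCCLXXII (Roman numeral) → 1000 + 1000 + 500 + 100 + 100 + 100 + 50 + 10 + 10 + 1 + 1 = 2872 (decimal)
Convert 0o1706 (octal) → 1×512 + 7×64 + 6 = 966 (decimal)
Compute 2872 - 966 = 1906
Convert 1906 (decimal) → 1906 = 1×1000 + 9×100 + 6 → 一千九百零六 (Chinese numeral)
一千九百零六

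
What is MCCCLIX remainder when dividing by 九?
Convert MCCCLIX (Roman numeral) → 1000 + 100 + 100 + 100 + 50 + 9 = 1359 (decimal)
Convert 九 (Chinese numeral) → 9 (decimal)
Compute 1359 mod 9 = 0
0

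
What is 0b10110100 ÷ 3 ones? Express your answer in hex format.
Convert 0b10110100 (binary) → 128 + 32 + 16 + 4 = 180 (decimal)
Convert 3 ones (place-value notation) → 3 (decimal)
Compute 180 ÷ 3 = 60
Convert 60 (decimal) → 60 = 3×16 + 12 → 0x3C (hexadecimal)
0x3C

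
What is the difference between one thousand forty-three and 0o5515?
Convert one thousand forty-three (English words) → 1×1000 + 43 = 1043 (decimal)
Convert 0o5515 (octal) → 5×512 + 5×64 + 1×8 + 5 = 2893 (decimal)
Difference: |1043 - 2893| = 1850
1850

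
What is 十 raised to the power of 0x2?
Convert 十 (Chinese numeral) → 1×10 = 10 (decimal)
Convert 0x2 (hexadecimal) → 2 (decimal)
Compute 10 ^ 2 = 100
100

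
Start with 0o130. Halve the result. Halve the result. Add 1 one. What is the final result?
Convert 0o130 (octal) → 1×64 + 3×8 = 88 (decimal)
Start: 88
88 ÷ 2 = 44
44 ÷ 2 = 22
Convert 1 one (place-value notation) → 1 (decimal)
22 + 1 = 23
23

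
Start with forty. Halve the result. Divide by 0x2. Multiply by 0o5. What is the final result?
Convert forty (English words) → 40 (decimal)
Start: 40
40 ÷ 2 = 20
Convert 0x2 (hexadecimal) → 2 (decimal)
20 ÷ 2 = 10
Convert 0o5 (octal) → 5 (decimal)
10 × 5 = 50
50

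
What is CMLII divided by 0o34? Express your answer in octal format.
Convert CMLII (Roman numeral) → 900 + 50 + 1 + 1 = 952 (decimal)
Convert 0o34 (octal) → 3×8 + 4 = 28 (decimal)
Compute 952 ÷ 28 = 34
Convert 34 (decimal) → 34 = 4×8 + 2 → 0o42 (octal)
0o42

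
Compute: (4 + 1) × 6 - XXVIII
Convert XXVIII (Roman numeral) → 10 + 10 + 5 + 1 + 1 + 1 = 28 (decimal)
Expression in decimal: (4 + 1) × 6 - 28
Parentheses first: 4 + 1 = 5
Multiply: 5 × 6 = 30
Subtract: 30 - 28 = 2
2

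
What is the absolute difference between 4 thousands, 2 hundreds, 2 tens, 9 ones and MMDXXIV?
Convert 4 thousands, 2 hundreds, 2 tens, 9 ones (place-value notation) → 4×1000 + 2×100 + 2×10 + 9 = 4229 (decimal)
Convert MMDXXIV (Roman numeral) → 1000 + 1000 + 500 + 10 + 10 + 4 = 2524 (decimal)
Compute |4229 - 2524| = 1705
1705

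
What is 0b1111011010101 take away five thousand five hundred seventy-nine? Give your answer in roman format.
Convert 0b1111011010101 (binary) → 4096 + 2048 + 1024 + 512 + 128 + 64 + 16 + 4 + 1 = 7893 (decimal)
Convert five thousand five hundred seventy-nine (English words) → 5×1000 + 5×100 + 79 = 5579 (decimal)
Compute 7893 - 5579 = 2314
Convert 2314 (decimal) → 2314 = 1000 + 1000 + 100 + 100 + 100 + 10 + 4 → MMCCCXIV (Roman numeral)
MMCCCXIV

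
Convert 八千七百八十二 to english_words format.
Convert 八千七百八十二 (Chinese numeral) → 8×1000 + 7×100 + 8×10 + 2 = 8782 (decimal)
Convert 8782 (decimal) → 8782 = 8×1000 + 7×100 + 82 → eight thousand seven hundred eighty-two (English words)
eight thousand seven hundred eighty-two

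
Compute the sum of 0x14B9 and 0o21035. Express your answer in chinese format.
Convert 0x14B9 (hexadecimal) → 1×4096 + 4×256 + 11×16 + 9 = 5305 (decimal)
Convert 0o21035 (octal) → 2×4096 + 1×512 + 3×8 + 5 = 8733 (decimal)
Compute 5305 + 8733 = 14038
Convert 14038 (decimal) → 14038 = 1×10000 + 4×1000 + 3×10 + 8 → 一万四千零三十八 (Chinese numeral)
一万四千零三十八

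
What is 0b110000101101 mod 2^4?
Convert 0b110000101101 (binary) → 2048 + 1024 + 32 + 8 + 4 + 1 = 3117 (decimal)
Convert 2^4 (power) → 16 (decimal)
Compute 3117 mod 16 = 13
13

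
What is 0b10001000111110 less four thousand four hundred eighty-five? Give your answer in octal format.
Convert 0b10001000111110 (binary) → 8192 + 512 + 32 + 16 + 8 + 4 + 2 = 8766 (decimal)
Convert four thousand four hundred eighty-five (English words) → 4×1000 + 4×100 + 85 = 4485 (decimal)
Compute 8766 - 4485 = 4281
Convert 4281 (decimal) → 4281 = 1×4096 + 2×64 + 7×8 + 1 → 0o10271 (octal)
0o10271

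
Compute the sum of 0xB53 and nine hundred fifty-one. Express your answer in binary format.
Convert 0xB53 (hexadecimal) → 11×256 + 5×16 + 3 = 2899 (decimal)
Convert nine hundred fifty-one (English words) → 9×100 + 51 = 951 (decimal)
Compute 2899 + 951 = 3850
Convert 3850 (decimal) → 3850 = 2048 + 1024 + 512 + 256 + 8 + 2 → 0b111100001010 (binary)
0b111100001010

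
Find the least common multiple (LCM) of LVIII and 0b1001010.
Convert LVIII (Roman numeral) → 50 + 5 + 1 + 1 + 1 = 58 (decimal)
Convert 0b1001010 (binary) → 64 + 8 + 2 = 74 (decimal)
Compute lcm(58, 74) = 2146
2146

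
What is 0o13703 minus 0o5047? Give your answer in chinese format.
Convert 0o13703 (octal) → 1×4096 + 3×512 + 7×64 + 3 = 6083 (decimal)
Convert 0o5047 (octal) → 5×512 + 4×8 + 7 = 2599 (decimal)
Compute 6083 - 2599 = 3484
Convert 3484 (decimal) → 3484 = 3×1000 + 4×100 + 8×10 + 4 → 三千四百八十四 (Chinese numeral)
三千四百八十四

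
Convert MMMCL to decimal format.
Convert MMMCL (Roman numeral) → 1000 + 1000 + 1000 + 100 + 50 = 3150 (decimal)
3150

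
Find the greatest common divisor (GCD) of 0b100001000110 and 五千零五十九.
Convert 0b100001000110 (binary) → 2048 + 64 + 4 + 2 = 2118 (decimal)
Convert 五千零五十九 (Chinese numeral) → 5×1000 + 5×10 + 9 = 5059 (decimal)
Compute gcd(2118, 5059) = 1
1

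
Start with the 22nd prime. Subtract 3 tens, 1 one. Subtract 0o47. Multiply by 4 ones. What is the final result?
Convert the 22nd prime (prime index) → 79 (decimal)
Start: 79
Convert 3 tens, 1 one (place-value notation) → 3×10 + 1 = 31 (decimal)
79 - 31 = 48
Convert 0o47 (octal) → 4×8 + 7 = 39 (decimal)
48 - 39 = 9
Convert 4 ones (place-value notation) → 4 (decimal)
9 × 4 = 36
36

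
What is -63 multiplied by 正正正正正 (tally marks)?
Convert 正正正正正 (tally marks) → 5 + 5 + 5 + 5 + 5 = 25 (decimal)
Compute -63 × 25 = -1575
-1575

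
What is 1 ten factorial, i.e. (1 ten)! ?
Convert 1 ten (place-value notation) → 1×10 = 10 (decimal)
Compute 10! = 3628800
3628800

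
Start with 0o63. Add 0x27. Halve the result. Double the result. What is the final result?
Convert 0o63 (octal) → 6×8 + 3 = 51 (decimal)
Start: 51
Convert 0x27 (hexadecimal) → 2×16 + 7 = 39 (decimal)
51 + 39 = 90
90 ÷ 2 = 45
45 × 2 = 90
90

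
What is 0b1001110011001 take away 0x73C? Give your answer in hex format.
Convert 0b1001110011001 (binary) → 4096 + 512 + 256 + 128 + 16 + 8 + 1 = 5017 (decimal)
Convert 0x73C (hexadecimal) → 7×256 + 3×16 + 12 = 1852 (decimal)
Compute 5017 - 1852 = 3165
Convert 3165 (decimal) → 3165 = 12×256 + 5×16 + 13 → 0xC5D (hexadecimal)
0xC5D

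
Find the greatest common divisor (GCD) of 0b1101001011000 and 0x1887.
Convert 0b1101001011000 (binary) → 4096 + 2048 + 512 + 64 + 16 + 8 = 6744 (decimal)
Convert 0x1887 (hexadecimal) → 1×4096 + 8×256 + 8×16 + 7 = 6279 (decimal)
Compute gcd(6744, 6279) = 3
3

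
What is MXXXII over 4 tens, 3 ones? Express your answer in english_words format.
Convert MXXXII (Roman numeral) → 1000 + 10 + 10 + 10 + 1 + 1 = 1032 (decimal)
Convert 4 tens, 3 ones (place-value notation) → 4×10 + 3 = 43 (decimal)
Compute 1032 ÷ 43 = 24
Convert 24 (decimal) → twenty-four (English words)
twenty-four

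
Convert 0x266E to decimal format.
Convert 0x266E (hexadecimal) → 2×4096 + 6×256 + 6×16 + 14 = 9838 (decimal)
9838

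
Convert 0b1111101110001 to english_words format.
Convert 0b1111101110001 (binary) → 4096 + 2048 + 1024 + 512 + 256 + 64 + 32 + 16 + 1 = 8049 (decimal)
Convert 8049 (decimal) → 8049 = 8×1000 + 49 → eight thousand forty-nine (English words)
eight thousand forty-nine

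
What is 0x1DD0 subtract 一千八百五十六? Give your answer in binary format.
Convert 0x1DD0 (hexadecimal) → 1×4096 + 13×256 + 13×16 = 7632 (decimal)
Convert 一千八百五十六 (Chinese numeral) → 1×1000 + 8×100 + 5×10 + 6 = 1856 (decimal)
Compute 7632 - 1856 = 5776
Convert 5776 (decimal) → 5776 = 4096 + 1024 + 512 + 128 + 16 → 0b1011010010000 (binary)
0b1011010010000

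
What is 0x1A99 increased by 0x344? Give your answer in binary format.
Convert 0x1A99 (hexadecimal) → 1×4096 + 10×256 + 9×16 + 9 = 6809 (decimal)
Convert 0x344 (hexadecimal) → 3×256 + 4×16 + 4 = 836 (decimal)
Compute 6809 + 836 = 7645
Convert 7645 (decimal) → 7645 = 4096 + 2048 + 1024 + 256 + 128 + 64 + 16 + 8 + 4 + 1 → 0b1110111011101 (binary)
0b1110111011101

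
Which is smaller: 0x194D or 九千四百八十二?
Convert 0x194D (hexadecimal) → 1×4096 + 9×256 + 4×16 + 13 = 6477 (decimal)
Convert 九千四百八十二 (Chinese numeral) → 9×1000 + 4×100 + 8×10 + 2 = 9482 (decimal)
Compare 6477 vs 9482: smaller = 6477
6477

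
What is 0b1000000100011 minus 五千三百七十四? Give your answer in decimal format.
Convert 0b1000000100011 (binary) → 4096 + 32 + 2 + 1 = 4131 (decimal)
Convert 五千三百七十四 (Chinese numeral) → 5×1000 + 3×100 + 7×10 + 4 = 5374 (decimal)
Compute 4131 - 5374 = -1243
-1243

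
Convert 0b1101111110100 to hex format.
Convert 0b1101111110100 (binary) → 4096 + 2048 + 512 + 256 + 128 + 64 + 32 + 16 + 4 = 7156 (decimal)
Convert 7156 (decimal) → 7156 = 1×4096 + 11×256 + 15×16 + 4 → 0x1BF4 (hexadecimal)
0x1BF4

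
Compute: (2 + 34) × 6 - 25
Parentheses first: 2 + 34 = 36
Multiply: 36 × 6 = 216
Subtract: 216 - 25 = 191
191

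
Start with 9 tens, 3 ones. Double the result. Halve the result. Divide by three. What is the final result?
Convert 9 tens, 3 ones (place-value notation) → 9×10 + 3 = 93 (decimal)
Start: 93
93 × 2 = 186
186 ÷ 2 = 93
Convert three (English words) → 3 (decimal)
93 ÷ 3 = 31
31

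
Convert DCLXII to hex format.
Convert DCLXII (Roman numeral) → 500 + 100 + 50 + 10 + 1 + 1 = 662 (decimal)
Convert 662 (decimal) → 662 = 2×256 + 9×16 + 6 → 0x296 (hexadecimal)
0x296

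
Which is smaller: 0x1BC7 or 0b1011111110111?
Convert 0x1BC7 (hexadecimal) → 1×4096 + 11×256 + 12×16 + 7 = 7111 (decimal)
Convert 0b1011111110111 (binary) → 4096 + 1024 + 512 + 256 + 128 + 64 + 32 + 16 + 4 + 2 + 1 = 6135 (decimal)
Compare 7111 vs 6135: smaller = 6135
6135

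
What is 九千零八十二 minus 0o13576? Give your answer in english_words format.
Convert 九千零八十二 (Chinese numeral) → 9×1000 + 8×10 + 2 = 9082 (decimal)
Convert 0o13576 (octal) → 1×4096 + 3×512 + 5×64 + 7×8 + 6 = 6014 (decimal)
Compute 9082 - 6014 = 3068
Convert 3068 (decimal) → 3068 = 3×1000 + 68 → three thousand sixty-eight (English words)
three thousand sixty-eight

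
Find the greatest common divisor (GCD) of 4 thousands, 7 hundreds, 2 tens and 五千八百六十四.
Convert 4 thousands, 7 hundreds, 2 tens (place-value notation) → 4×1000 + 7×100 + 2×10 = 4720 (decimal)
Convert 五千八百六十四 (Chinese numeral) → 5×1000 + 8×100 + 6×10 + 4 = 5864 (decimal)
Compute gcd(4720, 5864) = 8
8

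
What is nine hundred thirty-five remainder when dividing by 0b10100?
Convert nine hundred thirty-five (English words) → 9×100 + 35 = 935 (decimal)
Convert 0b10100 (binary) → 16 + 4 = 20 (decimal)
Compute 935 mod 20 = 15
15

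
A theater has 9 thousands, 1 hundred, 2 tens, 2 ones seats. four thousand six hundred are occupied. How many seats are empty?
Convert 9 thousands, 1 hundred, 2 tens, 2 ones (place-value notation) → 9×1000 + 1×100 + 2×10 + 2 = 9122 (decimal)
Convert four thousand six hundred (English words) → 4×1000 + 6×100 = 4600 (decimal)
Compute 9122 - 4600 = 4522
4522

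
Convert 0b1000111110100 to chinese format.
Convert 0b1000111110100 (binary) → 4096 + 256 + 128 + 64 + 32 + 16 + 4 = 4596 (decimal)
Convert 4596 (decimal) → 4596 = 4×1000 + 5×100 + 9×10 + 6 → 四千五百九十六 (Chinese numeral)
四千五百九十六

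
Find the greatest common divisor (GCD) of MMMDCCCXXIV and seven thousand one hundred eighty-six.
Convert MMMDCCCXXIV (Roman numeral) → 1000 + 1000 + 1000 + 500 + 100 + 100 + 100 + 10 + 10 + 4 = 3824 (decimal)
Convert seven thousand one hundred eighty-six (English words) → 7×1000 + 1×100 + 86 = 7186 (decimal)
Compute gcd(3824, 7186) = 2
2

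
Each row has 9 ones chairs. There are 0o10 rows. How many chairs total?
Convert 9 ones (place-value notation) → 9 (decimal)
Convert 0o10 (octal) → 1×8 = 8 (decimal)
Compute 9 × 8 = 72
72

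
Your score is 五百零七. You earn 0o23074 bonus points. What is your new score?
Convert 五百零七 (Chinese numeral) → 5×100 + 7 = 507 (decimal)
Convert 0o23074 (octal) → 2×4096 + 3×512 + 7×8 + 4 = 9788 (decimal)
Compute 507 + 9788 = 10295
10295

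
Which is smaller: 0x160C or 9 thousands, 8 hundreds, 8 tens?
Convert 0x160C (hexadecimal) → 1×4096 + 6×256 + 12 = 5644 (decimal)
Convert 9 thousands, 8 hundreds, 8 tens (place-value notation) → 9×1000 + 8×100 + 8×10 = 9880 (decimal)
Compare 5644 vs 9880: smaller = 5644
5644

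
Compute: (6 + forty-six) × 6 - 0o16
Convert forty-six (English words) → 46 (decimal)
Convert 0o16 (octal) → 1×8 + 6 = 14 (decimal)
Expression in decimal: (6 + 46) × 6 - 14
Parentheses first: 6 + 46 = 52
Multiply: 52 × 6 = 312
Subtract: 312 - 14 = 298
298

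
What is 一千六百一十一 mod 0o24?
Convert 一千六百一十一 (Chinese numeral) → 1×1000 + 6×100 + 1×10 + 1 = 1611 (decimal)
Convert 0o24 (octal) → 2×8 + 4 = 20 (decimal)
Compute 1611 mod 20 = 11
11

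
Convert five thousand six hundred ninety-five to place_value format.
Convert five thousand six hundred ninety-five (English words) → 5×1000 + 6×100 + 95 = 5695 (decimal)
Convert 5695 (decimal) → 5695 = 5×1000 + 6×100 + 9×10 + 5 → 5 thousands, 6 hundreds, 9 tens, 5 ones (place-value notation)
5 thousands, 6 hundreds, 9 tens, 5 ones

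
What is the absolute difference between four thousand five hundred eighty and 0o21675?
Convert four thousand five hundred eighty (English words) → 4×1000 + 5×100 + 80 = 4580 (decimal)
Convert 0o21675 (octal) → 2×4096 + 1×512 + 6×64 + 7×8 + 5 = 9149 (decimal)
Compute |4580 - 9149| = 4569
4569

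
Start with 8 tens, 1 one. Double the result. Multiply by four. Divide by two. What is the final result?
Convert 8 tens, 1 one (place-value notation) → 8×10 + 1 = 81 (decimal)
Start: 81
81 × 2 = 162
Convert four (English words) → 4 (decimal)
162 × 4 = 648
Convert two (English words) → 2 (decimal)
648 ÷ 2 = 324
324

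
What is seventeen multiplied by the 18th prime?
Convert seventeen (English words) → 17 (decimal)
Convert the 18th prime (prime index) → 61 (decimal)
Compute 17 × 61 = 1037
1037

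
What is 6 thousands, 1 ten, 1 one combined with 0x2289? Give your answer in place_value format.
Convert 6 thousands, 1 ten, 1 one (place-value notation) → 6×1000 + 1×10 + 1 = 6011 (decimal)
Convert 0x2289 (hexadecimal) → 2×4096 + 2×256 + 8×16 + 9 = 8841 (decimal)
Compute 6011 + 8841 = 14852
Convert 14852 (decimal) → 14852 = 14×1000 + 8×100 + 5×10 + 2 → 14 thousands, 8 hundreds, 5 tens, 2 ones (place-value notation)
14 thousands, 8 hundreds, 5 tens, 2 ones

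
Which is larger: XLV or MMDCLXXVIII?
Convert XLV (Roman numeral) → 40 + 5 = 45 (decimal)
Convert MMDCLXXVIII (Roman numeral) → 1000 + 1000 + 500 + 100 + 50 + 10 + 10 + 5 + 1 + 1 + 1 = 2678 (decimal)
Compare 45 vs 2678: larger = 2678
2678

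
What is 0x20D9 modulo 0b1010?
Convert 0x20D9 (hexadecimal) → 2×4096 + 13×16 + 9 = 8409 (decimal)
Convert 0b1010 (binary) → 8 + 2 = 10 (decimal)
Compute 8409 mod 10 = 9
9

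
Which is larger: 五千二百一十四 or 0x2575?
Convert 五千二百一十四 (Chinese numeral) → 5×1000 + 2×100 + 1×10 + 4 = 5214 (decimal)
Convert 0x2575 (hexadecimal) → 2×4096 + 5×256 + 7×16 + 5 = 9589 (decimal)
Compare 5214 vs 9589: larger = 9589
9589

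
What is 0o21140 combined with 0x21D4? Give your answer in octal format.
Convert 0o21140 (octal) → 2×4096 + 1×512 + 1×64 + 4×8 = 8800 (decimal)
Convert 0x21D4 (hexadecimal) → 2×4096 + 1×256 + 13×16 + 4 = 8660 (decimal)
Compute 8800 + 8660 = 17460
Convert 17460 (decimal) → 17460 = 4×4096 + 2×512 + 6×8 + 4 → 0o42064 (octal)
0o42064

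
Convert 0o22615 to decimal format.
Convert 0o22615 (octal) → 2×4096 + 2×512 + 6×64 + 1×8 + 5 = 9613 (decimal)
9613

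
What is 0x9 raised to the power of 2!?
Convert 0x9 (hexadecimal) → 9 (decimal)
Convert 2! (factorial) → 2 (decimal)
Compute 9 ^ 2 = 81
81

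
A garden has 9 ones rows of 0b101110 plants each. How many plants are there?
Convert 0b101110 (binary) → 32 + 8 + 4 + 2 = 46 (decimal)
Convert 9 ones (place-value notation) → 9 (decimal)
Compute 46 × 9 = 414
414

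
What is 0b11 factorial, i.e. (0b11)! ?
Convert 0b11 (binary) → 2 + 1 = 3 (decimal)
Compute 3! = 6
6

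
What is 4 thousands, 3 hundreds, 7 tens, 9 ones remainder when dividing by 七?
Convert 4 thousands, 3 hundreds, 7 tens, 9 ones (place-value notation) → 4×1000 + 3×100 + 7×10 + 9 = 4379 (decimal)
Convert 七 (Chinese numeral) → 7 (decimal)
Compute 4379 mod 7 = 4
4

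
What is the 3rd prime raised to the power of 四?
Convert the 3rd prime (prime index) → 5 (decimal)
Convert 四 (Chinese numeral) → 4 (decimal)
Compute 5 ^ 4 = 625
625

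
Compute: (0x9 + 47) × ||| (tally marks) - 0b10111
Convert 0x9 (hexadecimal) → 9 (decimal)
Convert ||| (tally marks) → 3 (decimal)
Convert 0b10111 (binary) → 16 + 4 + 2 + 1 = 23 (decimal)
Expression in decimal: (9 + 47) × 3 - 23
Parentheses first: 9 + 47 = 56
Multiply: 56 × 3 = 168
Subtract: 168 - 23 = 145
145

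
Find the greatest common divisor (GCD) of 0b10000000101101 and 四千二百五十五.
Convert 0b10000000101101 (binary) → 8192 + 32 + 8 + 4 + 1 = 8237 (decimal)
Convert 四千二百五十五 (Chinese numeral) → 4×1000 + 2×100 + 5×10 + 5 = 4255 (decimal)
Compute gcd(8237, 4255) = 1
1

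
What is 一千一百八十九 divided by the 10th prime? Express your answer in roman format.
Convert 一千一百八十九 (Chinese numeral) → 1×1000 + 1×100 + 8×10 + 9 = 1189 (decimal)
Convert the 10th prime (prime index) → 29 (decimal)
Compute 1189 ÷ 29 = 41
Convert 41 (decimal) → 41 = 40 + 1 → XLI (Roman numeral)
XLI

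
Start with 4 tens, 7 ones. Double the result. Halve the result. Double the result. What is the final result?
Convert 4 tens, 7 ones (place-value notation) → 4×10 + 7 = 47 (decimal)
Start: 47
47 × 2 = 94
94 ÷ 2 = 47
47 × 2 = 94
94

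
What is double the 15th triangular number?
The 15th triangular number = 15×16/2 = 120
Compute 120 × 2 = 240
240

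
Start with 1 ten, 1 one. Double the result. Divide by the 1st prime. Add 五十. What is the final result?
Convert 1 ten, 1 one (place-value notation) → 1×10 + 1 = 11 (decimal)
Start: 11
11 × 2 = 22
Convert the 1st prime (prime index) → 2 (decimal)
22 ÷ 2 = 11
Convert 五十 (Chinese numeral) → 5×10 = 50 (decimal)
11 + 50 = 61
61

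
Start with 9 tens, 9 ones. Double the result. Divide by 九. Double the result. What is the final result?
Convert 9 tens, 9 ones (place-value notation) → 9×10 + 9 = 99 (decimal)
Start: 99
99 × 2 = 198
Convert 九 (Chinese numeral) → 9 (decimal)
198 ÷ 9 = 22
22 × 2 = 44
44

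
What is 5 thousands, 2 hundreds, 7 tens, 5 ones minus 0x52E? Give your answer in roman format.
Convert 5 thousands, 2 hundreds, 7 tens, 5 ones (place-value notation) → 5×1000 + 2×100 + 7×10 + 5 = 5275 (decimal)
Convert 0x52E (hexadecimal) → 5×256 + 2×16 + 14 = 1326 (decimal)
Compute 5275 - 1326 = 3949
Convert 3949 (decimal) → 3949 = 1000 + 1000 + 1000 + 900 + 40 + 9 → MMMCMXLIX (Roman numeral)
MMMCMXLIX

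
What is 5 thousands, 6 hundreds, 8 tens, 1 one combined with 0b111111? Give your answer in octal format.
Convert 5 thousands, 6 hundreds, 8 tens, 1 one (place-value notation) → 5×1000 + 6×100 + 8×10 + 1 = 5681 (decimal)
Convert 0b111111 (binary) → 32 + 16 + 8 + 4 + 2 + 1 = 63 (decimal)
Compute 5681 + 63 = 5744
Convert 5744 (decimal) → 5744 = 1×4096 + 3×512 + 1×64 + 6×8 → 0o13160 (octal)
0o13160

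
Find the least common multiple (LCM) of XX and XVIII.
Convert XX (Roman numeral) → 10 + 10 = 20 (decimal)
Convert XVIII (Roman numeral) → 10 + 5 + 1 + 1 + 1 = 18 (decimal)
Compute lcm(20, 18) = 180
180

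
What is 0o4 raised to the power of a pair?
Convert 0o4 (octal) → 4 (decimal)
Convert a pair (colloquial) → 2 (decimal)
Compute 4 ^ 2 = 16
16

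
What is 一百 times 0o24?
Convert 一百 (Chinese numeral) → 1×100 = 100 (decimal)
Convert 0o24 (octal) → 2×8 + 4 = 20 (decimal)
Compute 100 × 20 = 2000
2000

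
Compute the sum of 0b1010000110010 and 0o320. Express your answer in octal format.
Convert 0b1010000110010 (binary) → 4096 + 1024 + 32 + 16 + 2 = 5170 (decimal)
Convert 0o320 (octal) → 3×64 + 2×8 = 208 (decimal)
Compute 5170 + 208 = 5378
Convert 5378 (decimal) → 5378 = 1×4096 + 2×512 + 4×64 + 2 → 0o12402 (octal)
0o12402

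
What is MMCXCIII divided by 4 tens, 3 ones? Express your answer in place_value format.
Convert MMCXCIII (Roman numeral) → 1000 + 1000 + 100 + 90 + 1 + 1 + 1 = 2193 (decimal)
Convert 4 tens, 3 ones (place-value notation) → 4×10 + 3 = 43 (decimal)
Compute 2193 ÷ 43 = 51
Convert 51 (decimal) → 51 = 5×10 + 1 → 5 tens, 1 one (place-value notation)
5 tens, 1 one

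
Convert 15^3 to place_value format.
Convert 15^3 (power) → 3375 (decimal)
Convert 3375 (decimal) → 3375 = 3×1000 + 3×100 + 7×10 + 5 → 3 thousands, 3 hundreds, 7 tens, 5 ones (place-value notation)
3 thousands, 3 hundreds, 7 tens, 5 ones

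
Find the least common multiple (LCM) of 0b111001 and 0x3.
Convert 0b111001 (binary) → 32 + 16 + 8 + 1 = 57 (decimal)
Convert 0x3 (hexadecimal) → 3 (decimal)
Compute lcm(57, 3) = 57
57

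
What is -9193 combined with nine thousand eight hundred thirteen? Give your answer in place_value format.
Convert nine thousand eight hundred thirteen (English words) → 9×1000 + 8×100 + 13 = 9813 (decimal)
Compute -9193 + 9813 = 620
Convert 620 (decimal) → 620 = 6×100 + 2×10 → 6 hundreds, 2 tens (place-value notation)
6 hundreds, 2 tens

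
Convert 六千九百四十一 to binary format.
Convert 六千九百四十一 (Chinese numeral) → 6×1000 + 9×100 + 4×10 + 1 = 6941 (decimal)
Convert 6941 (decimal) → 6941 = 4096 + 2048 + 512 + 256 + 16 + 8 + 4 + 1 → 0b1101100011101 (binary)
0b1101100011101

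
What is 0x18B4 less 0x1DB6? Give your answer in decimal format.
Convert 0x18B4 (hexadecimal) → 1×4096 + 8×256 + 11×16 + 4 = 6324 (decimal)
Convert 0x1DB6 (hexadecimal) → 1×4096 + 13×256 + 11×16 + 6 = 7606 (decimal)
Compute 6324 - 7606 = -1282
-1282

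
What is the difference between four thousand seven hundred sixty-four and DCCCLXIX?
Convert four thousand seven hundred sixty-four (English words) → 4×1000 + 7×100 + 64 = 4764 (decimal)
Convert DCCCLXIX (Roman numeral) → 500 + 100 + 100 + 100 + 50 + 10 + 9 = 869 (decimal)
Difference: |4764 - 869| = 3895
3895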